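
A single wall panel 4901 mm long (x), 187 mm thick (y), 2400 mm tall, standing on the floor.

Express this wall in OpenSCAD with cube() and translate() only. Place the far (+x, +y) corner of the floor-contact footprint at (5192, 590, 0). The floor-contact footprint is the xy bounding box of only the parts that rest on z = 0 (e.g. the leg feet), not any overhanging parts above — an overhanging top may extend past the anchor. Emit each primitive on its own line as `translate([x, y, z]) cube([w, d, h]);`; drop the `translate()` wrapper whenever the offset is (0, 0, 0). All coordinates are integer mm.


translate([291, 403, 0]) cube([4901, 187, 2400]);


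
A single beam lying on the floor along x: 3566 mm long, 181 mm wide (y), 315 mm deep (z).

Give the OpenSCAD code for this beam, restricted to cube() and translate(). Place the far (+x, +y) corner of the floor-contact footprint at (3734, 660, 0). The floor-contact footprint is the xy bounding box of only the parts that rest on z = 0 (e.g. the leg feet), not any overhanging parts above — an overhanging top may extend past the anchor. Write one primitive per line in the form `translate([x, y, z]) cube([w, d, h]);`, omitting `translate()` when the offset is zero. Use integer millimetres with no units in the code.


translate([168, 479, 0]) cube([3566, 181, 315]);


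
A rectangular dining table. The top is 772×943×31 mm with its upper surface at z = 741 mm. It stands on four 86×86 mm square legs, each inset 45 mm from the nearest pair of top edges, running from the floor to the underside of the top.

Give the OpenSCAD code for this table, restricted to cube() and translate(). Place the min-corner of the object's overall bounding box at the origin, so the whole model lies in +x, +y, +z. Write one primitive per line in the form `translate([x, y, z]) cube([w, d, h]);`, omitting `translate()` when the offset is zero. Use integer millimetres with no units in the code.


translate([0, 0, 710]) cube([772, 943, 31]);
translate([45, 45, 0]) cube([86, 86, 710]);
translate([641, 45, 0]) cube([86, 86, 710]);
translate([45, 812, 0]) cube([86, 86, 710]);
translate([641, 812, 0]) cube([86, 86, 710]);


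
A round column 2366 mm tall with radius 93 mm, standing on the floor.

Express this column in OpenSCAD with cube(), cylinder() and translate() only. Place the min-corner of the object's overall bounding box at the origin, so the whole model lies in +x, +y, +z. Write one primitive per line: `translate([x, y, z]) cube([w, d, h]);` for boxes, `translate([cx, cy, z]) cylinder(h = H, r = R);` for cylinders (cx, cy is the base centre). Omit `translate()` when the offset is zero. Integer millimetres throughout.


translate([93, 93, 0]) cylinder(h = 2366, r = 93);


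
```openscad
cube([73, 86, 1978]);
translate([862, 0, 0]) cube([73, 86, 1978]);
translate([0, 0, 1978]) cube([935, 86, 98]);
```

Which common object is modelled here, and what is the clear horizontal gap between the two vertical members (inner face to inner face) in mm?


A door frame. The clear opening width is 789 mm.

Two 1978 mm tall posts with a header on top — a door frame. The left jamb is 73 mm wide at x = 0; the right jamb starts at x = 862. The clear opening is 862 − 73 = 789 mm.


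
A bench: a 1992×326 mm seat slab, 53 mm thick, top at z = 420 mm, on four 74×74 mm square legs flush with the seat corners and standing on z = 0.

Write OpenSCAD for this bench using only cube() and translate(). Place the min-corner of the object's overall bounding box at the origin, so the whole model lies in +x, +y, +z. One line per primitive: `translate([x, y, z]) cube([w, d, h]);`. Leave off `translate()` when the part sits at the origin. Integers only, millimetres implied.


// leg_h = 420 − 53 = 367
translate([0, 0, 367]) cube([1992, 326, 53]);
cube([74, 74, 367]);
translate([0, 252, 0]) cube([74, 74, 367]);
translate([1918, 0, 0]) cube([74, 74, 367]);
translate([1918, 252, 0]) cube([74, 74, 367]);


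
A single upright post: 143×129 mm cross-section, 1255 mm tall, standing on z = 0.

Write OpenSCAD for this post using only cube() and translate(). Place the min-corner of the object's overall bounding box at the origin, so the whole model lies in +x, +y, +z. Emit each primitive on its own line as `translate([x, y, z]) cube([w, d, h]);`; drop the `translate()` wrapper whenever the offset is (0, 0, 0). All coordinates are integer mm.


cube([143, 129, 1255]);


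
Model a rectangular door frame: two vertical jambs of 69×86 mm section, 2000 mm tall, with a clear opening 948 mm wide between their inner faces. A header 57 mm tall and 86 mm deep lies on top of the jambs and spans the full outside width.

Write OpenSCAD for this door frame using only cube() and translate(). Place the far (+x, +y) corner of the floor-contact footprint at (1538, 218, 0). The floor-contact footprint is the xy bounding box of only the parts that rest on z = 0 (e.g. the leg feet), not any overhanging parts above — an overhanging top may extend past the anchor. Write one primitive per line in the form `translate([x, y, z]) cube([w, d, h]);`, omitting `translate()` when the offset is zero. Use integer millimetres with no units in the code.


translate([452, 132, 0]) cube([69, 86, 2000]);
translate([1469, 132, 0]) cube([69, 86, 2000]);
translate([452, 132, 2000]) cube([1086, 86, 57]);


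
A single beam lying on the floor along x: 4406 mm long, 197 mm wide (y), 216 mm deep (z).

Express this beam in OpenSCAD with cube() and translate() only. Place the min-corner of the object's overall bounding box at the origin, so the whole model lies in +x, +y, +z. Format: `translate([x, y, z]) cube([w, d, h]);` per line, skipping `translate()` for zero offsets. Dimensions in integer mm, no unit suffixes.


cube([4406, 197, 216]);


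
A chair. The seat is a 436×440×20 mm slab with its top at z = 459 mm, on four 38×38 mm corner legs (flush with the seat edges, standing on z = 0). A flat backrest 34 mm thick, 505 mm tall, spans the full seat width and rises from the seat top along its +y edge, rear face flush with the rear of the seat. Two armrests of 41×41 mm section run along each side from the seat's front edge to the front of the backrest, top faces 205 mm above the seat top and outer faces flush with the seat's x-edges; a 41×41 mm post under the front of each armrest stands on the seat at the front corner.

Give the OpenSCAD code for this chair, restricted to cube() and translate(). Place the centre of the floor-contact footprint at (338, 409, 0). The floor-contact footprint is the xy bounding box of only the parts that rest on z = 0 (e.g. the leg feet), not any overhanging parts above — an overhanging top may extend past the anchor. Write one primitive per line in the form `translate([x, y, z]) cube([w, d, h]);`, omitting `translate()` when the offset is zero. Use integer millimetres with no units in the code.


translate([120, 189, 439]) cube([436, 440, 20]);
translate([120, 189, 0]) cube([38, 38, 439]);
translate([518, 189, 0]) cube([38, 38, 439]);
translate([120, 591, 0]) cube([38, 38, 439]);
translate([518, 591, 0]) cube([38, 38, 439]);
translate([120, 595, 459]) cube([436, 34, 505]);
translate([120, 189, 623]) cube([41, 406, 41]);
translate([515, 189, 623]) cube([41, 406, 41]);
translate([120, 189, 459]) cube([41, 41, 164]);
translate([515, 189, 459]) cube([41, 41, 164]);


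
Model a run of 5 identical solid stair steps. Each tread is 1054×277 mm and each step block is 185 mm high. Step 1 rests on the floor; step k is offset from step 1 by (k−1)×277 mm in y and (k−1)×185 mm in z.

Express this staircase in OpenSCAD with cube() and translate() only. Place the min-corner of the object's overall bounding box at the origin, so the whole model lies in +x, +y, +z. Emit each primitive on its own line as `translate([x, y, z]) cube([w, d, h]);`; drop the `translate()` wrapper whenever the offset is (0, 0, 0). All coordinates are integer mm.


cube([1054, 277, 185]);
translate([0, 277, 185]) cube([1054, 277, 185]);
translate([0, 554, 370]) cube([1054, 277, 185]);
translate([0, 831, 555]) cube([1054, 277, 185]);
translate([0, 1108, 740]) cube([1054, 277, 185]);


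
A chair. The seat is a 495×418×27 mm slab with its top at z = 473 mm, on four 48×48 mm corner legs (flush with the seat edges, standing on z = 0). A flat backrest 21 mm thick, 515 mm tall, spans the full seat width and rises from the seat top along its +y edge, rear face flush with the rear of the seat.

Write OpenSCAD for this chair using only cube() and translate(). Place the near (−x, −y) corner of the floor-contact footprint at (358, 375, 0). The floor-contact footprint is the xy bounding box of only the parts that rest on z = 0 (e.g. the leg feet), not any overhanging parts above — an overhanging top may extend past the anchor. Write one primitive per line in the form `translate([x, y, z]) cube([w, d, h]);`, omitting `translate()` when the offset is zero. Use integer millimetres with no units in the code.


translate([358, 375, 446]) cube([495, 418, 27]);
translate([358, 375, 0]) cube([48, 48, 446]);
translate([805, 375, 0]) cube([48, 48, 446]);
translate([358, 745, 0]) cube([48, 48, 446]);
translate([805, 745, 0]) cube([48, 48, 446]);
translate([358, 772, 473]) cube([495, 21, 515]);


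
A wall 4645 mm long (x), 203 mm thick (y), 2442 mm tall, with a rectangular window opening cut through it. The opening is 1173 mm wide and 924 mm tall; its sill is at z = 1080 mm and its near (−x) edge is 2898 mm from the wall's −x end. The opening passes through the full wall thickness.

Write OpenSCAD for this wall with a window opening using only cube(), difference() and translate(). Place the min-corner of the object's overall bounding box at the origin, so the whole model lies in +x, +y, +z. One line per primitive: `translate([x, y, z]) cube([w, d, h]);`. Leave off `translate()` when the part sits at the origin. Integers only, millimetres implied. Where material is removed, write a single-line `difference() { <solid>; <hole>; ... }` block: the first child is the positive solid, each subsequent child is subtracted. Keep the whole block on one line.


difference() { cube([4645, 203, 2442]); translate([2898, 0, 1080]) cube([1173, 203, 924]); }


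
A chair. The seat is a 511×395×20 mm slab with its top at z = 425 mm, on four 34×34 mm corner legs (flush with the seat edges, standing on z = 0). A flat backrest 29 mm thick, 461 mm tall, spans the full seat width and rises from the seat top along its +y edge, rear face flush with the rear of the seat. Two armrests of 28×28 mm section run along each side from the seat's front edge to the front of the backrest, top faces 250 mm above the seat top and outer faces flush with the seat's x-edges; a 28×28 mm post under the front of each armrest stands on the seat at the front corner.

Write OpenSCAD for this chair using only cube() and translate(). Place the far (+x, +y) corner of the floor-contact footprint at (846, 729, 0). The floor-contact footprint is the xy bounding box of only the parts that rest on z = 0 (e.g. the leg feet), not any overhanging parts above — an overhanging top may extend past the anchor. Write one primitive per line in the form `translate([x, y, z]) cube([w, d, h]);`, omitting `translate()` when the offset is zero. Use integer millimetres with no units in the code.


translate([335, 334, 405]) cube([511, 395, 20]);
translate([335, 334, 0]) cube([34, 34, 405]);
translate([812, 334, 0]) cube([34, 34, 405]);
translate([335, 695, 0]) cube([34, 34, 405]);
translate([812, 695, 0]) cube([34, 34, 405]);
translate([335, 700, 425]) cube([511, 29, 461]);
translate([335, 334, 647]) cube([28, 366, 28]);
translate([818, 334, 647]) cube([28, 366, 28]);
translate([335, 334, 425]) cube([28, 28, 222]);
translate([818, 334, 425]) cube([28, 28, 222]);


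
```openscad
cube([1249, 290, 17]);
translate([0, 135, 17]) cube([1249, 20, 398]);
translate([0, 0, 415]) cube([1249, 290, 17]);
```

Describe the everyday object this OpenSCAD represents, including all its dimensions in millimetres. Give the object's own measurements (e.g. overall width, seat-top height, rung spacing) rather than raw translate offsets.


An I-beam lying along x, 1249 mm long. Overall section height 432 mm. Two flanges 290 mm wide (y) and 17 mm thick, one on the floor and one at the top; a web 20 mm thick runs between them, centred on the flange width.


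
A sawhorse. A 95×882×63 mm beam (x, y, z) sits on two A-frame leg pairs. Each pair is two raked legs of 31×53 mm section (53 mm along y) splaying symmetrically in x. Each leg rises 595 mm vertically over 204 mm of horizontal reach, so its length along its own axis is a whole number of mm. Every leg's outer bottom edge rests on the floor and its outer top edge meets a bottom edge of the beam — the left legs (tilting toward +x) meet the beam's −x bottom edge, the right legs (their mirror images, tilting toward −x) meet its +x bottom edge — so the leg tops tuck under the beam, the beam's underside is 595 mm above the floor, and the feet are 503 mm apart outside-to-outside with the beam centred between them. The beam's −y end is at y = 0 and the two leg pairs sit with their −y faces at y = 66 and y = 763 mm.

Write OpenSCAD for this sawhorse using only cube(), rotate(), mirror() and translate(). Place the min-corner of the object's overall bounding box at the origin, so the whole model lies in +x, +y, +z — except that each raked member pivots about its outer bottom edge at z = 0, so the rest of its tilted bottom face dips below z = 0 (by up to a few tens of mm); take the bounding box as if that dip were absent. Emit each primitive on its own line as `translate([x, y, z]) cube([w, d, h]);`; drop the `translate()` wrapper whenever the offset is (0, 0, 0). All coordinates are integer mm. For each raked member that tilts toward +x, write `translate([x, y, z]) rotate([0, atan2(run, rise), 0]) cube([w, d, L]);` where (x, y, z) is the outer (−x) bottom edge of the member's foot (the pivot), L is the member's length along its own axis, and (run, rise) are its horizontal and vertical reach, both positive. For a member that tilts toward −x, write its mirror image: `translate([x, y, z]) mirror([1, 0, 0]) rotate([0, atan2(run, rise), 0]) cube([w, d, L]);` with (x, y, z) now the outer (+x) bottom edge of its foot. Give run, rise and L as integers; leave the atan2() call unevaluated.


translate([204, 0, 595]) cube([95, 882, 63]);
translate([0, 66, 0]) rotate([0, atan2(204, 595), 0]) cube([31, 53, 629]);
translate([503, 66, 0]) mirror([1, 0, 0]) rotate([0, atan2(204, 595), 0]) cube([31, 53, 629]);
translate([0, 763, 0]) rotate([0, atan2(204, 595), 0]) cube([31, 53, 629]);
translate([503, 763, 0]) mirror([1, 0, 0]) rotate([0, atan2(204, 595), 0]) cube([31, 53, 629]);


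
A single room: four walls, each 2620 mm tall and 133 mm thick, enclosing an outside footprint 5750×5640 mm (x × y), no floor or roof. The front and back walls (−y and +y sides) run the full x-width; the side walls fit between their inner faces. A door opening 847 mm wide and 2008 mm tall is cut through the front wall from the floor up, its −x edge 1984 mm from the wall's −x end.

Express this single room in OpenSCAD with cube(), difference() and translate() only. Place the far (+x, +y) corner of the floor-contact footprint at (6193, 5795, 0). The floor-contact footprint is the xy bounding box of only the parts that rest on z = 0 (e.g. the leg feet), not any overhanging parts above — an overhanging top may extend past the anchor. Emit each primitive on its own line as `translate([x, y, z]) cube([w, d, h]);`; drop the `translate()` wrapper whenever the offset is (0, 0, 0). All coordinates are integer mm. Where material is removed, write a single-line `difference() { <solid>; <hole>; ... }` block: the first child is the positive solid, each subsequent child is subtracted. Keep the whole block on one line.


difference() { translate([443, 155, 0]) cube([5750, 133, 2620]); translate([2427, 155, 0]) cube([847, 133, 2008]); }
translate([443, 5662, 0]) cube([5750, 133, 2620]);
translate([443, 288, 0]) cube([133, 5374, 2620]);
translate([6060, 288, 0]) cube([133, 5374, 2620]);


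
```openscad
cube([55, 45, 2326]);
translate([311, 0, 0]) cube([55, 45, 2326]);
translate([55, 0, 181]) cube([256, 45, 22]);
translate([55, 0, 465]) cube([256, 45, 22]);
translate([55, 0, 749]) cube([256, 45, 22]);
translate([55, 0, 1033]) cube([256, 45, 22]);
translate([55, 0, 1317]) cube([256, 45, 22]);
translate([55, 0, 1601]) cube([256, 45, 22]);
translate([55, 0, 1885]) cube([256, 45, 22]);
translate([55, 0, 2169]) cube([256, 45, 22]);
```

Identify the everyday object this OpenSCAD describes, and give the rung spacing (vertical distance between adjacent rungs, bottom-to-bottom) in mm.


A ladder. The rung spacing is 284 mm.

Two tall 55×45 posts with 8 short bars between them — a ladder. Adjacent rungs sit at z = 181 and z = 465, so the spacing is 465 − 181 = 284 mm.


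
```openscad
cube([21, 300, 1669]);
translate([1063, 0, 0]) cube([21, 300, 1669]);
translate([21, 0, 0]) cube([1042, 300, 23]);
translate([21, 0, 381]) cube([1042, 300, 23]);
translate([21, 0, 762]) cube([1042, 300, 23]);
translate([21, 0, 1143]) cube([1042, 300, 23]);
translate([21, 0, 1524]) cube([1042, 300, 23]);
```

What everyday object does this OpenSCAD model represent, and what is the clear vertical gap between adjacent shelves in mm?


A bookshelf. The clear shelf gap is 358 mm.

Two tall side panels with 5 horizontal boards between them — a bookshelf. The first two shelf undersides are at z = 0 and z = 381; with shelf thickness 23, the clear gap is 381 − 0 − 23 = 358 mm.


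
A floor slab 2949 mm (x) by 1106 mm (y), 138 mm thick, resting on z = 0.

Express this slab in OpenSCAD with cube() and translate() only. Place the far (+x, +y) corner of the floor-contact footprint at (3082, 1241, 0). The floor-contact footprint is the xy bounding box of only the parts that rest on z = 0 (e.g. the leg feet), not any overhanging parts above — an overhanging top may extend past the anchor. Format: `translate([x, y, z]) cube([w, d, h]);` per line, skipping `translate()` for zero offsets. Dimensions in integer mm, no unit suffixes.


translate([133, 135, 0]) cube([2949, 1106, 138]);


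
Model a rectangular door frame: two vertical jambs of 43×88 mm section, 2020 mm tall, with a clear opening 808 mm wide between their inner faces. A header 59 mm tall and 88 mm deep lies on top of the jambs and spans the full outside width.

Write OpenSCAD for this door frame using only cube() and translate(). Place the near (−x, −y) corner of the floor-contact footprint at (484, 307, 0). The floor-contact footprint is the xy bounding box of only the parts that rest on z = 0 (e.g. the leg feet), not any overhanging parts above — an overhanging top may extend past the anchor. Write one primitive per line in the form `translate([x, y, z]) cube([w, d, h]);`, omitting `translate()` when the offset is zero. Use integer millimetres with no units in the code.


translate([484, 307, 0]) cube([43, 88, 2020]);
translate([1335, 307, 0]) cube([43, 88, 2020]);
translate([484, 307, 2020]) cube([894, 88, 59]);


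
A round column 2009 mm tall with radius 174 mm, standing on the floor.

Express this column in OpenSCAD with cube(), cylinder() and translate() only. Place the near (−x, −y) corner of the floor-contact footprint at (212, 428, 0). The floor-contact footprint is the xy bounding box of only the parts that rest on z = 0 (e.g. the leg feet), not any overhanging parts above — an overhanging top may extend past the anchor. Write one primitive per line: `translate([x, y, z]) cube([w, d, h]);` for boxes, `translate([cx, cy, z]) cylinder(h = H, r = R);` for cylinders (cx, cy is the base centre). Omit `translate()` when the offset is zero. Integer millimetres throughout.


translate([386, 602, 0]) cylinder(h = 2009, r = 174);


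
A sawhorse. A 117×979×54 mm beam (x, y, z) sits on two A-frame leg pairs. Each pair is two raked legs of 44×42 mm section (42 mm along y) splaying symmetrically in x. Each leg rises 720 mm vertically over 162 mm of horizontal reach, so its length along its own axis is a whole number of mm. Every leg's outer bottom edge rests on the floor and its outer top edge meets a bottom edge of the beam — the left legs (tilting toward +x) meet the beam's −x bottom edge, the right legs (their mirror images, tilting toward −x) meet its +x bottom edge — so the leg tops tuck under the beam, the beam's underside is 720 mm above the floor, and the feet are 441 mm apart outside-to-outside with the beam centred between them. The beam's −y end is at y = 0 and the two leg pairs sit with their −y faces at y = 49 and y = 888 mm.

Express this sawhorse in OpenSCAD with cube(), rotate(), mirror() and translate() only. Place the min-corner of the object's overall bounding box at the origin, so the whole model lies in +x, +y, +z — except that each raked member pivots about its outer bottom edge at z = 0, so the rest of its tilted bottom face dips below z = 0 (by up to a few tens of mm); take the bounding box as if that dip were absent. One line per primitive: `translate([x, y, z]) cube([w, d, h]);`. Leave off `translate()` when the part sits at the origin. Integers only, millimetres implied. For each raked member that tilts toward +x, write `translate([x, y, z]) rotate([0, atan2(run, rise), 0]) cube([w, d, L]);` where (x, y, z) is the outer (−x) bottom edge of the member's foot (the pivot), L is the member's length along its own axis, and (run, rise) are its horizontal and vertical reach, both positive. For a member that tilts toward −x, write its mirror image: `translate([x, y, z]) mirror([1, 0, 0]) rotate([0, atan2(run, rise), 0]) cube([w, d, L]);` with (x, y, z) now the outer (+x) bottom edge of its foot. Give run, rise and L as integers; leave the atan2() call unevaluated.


translate([162, 0, 720]) cube([117, 979, 54]);
translate([0, 49, 0]) rotate([0, atan2(162, 720), 0]) cube([44, 42, 738]);
translate([441, 49, 0]) mirror([1, 0, 0]) rotate([0, atan2(162, 720), 0]) cube([44, 42, 738]);
translate([0, 888, 0]) rotate([0, atan2(162, 720), 0]) cube([44, 42, 738]);
translate([441, 888, 0]) mirror([1, 0, 0]) rotate([0, atan2(162, 720), 0]) cube([44, 42, 738]);


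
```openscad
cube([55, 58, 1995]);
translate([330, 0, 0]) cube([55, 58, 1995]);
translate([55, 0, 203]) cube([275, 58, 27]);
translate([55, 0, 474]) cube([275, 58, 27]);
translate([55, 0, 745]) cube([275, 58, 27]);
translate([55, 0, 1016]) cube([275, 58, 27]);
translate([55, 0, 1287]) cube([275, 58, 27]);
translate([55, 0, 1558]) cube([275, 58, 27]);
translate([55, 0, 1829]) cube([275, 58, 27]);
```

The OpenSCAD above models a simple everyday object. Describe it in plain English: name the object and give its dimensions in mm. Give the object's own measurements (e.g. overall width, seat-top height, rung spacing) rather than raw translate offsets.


A straight ladder. Two 55×58 mm vertical rails, 1995 mm tall, stand 385 mm apart (outside-to-outside) with their front faces coplanar on the −y side. 7 rungs, each 58 mm deep and 27 mm tall, span between the inner faces of the rails, front faces flush with the rails. The lowest rung's underside is at z = 203 mm and rungs are spaced 271 mm apart (underside to underside).


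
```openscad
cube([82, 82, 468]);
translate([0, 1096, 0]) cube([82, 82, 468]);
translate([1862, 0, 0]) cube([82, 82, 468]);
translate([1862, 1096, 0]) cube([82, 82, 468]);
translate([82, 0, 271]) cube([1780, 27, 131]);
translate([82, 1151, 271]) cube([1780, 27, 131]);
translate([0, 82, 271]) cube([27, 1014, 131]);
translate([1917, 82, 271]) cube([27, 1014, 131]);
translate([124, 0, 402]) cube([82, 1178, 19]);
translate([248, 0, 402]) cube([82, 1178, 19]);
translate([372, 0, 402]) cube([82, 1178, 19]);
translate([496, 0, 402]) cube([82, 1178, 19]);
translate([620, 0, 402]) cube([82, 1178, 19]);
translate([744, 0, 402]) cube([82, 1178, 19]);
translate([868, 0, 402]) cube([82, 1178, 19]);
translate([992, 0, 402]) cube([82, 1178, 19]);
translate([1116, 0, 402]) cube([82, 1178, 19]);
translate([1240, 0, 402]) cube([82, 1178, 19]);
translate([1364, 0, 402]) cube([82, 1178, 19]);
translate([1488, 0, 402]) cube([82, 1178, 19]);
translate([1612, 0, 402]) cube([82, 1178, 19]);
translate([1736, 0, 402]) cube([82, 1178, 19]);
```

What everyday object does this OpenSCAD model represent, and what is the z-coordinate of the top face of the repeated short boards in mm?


A bed frame. The slat-top height is 421 mm.

Four posts, four rails, and a row of slats — a bed frame. Slats sit on the rails at z = 271 + 131 = 402; with slat thickness 19, the top is 421 mm.


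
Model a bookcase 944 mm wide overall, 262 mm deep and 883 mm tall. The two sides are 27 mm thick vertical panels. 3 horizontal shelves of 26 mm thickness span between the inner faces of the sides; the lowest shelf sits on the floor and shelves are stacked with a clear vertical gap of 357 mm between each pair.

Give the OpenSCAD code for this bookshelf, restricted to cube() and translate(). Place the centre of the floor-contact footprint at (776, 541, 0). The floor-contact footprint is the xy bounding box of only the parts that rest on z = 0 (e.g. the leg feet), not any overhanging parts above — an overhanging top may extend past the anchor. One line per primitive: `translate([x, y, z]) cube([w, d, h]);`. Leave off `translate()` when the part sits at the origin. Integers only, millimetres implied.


translate([304, 410, 0]) cube([27, 262, 883]);
translate([1221, 410, 0]) cube([27, 262, 883]);
translate([331, 410, 0]) cube([890, 262, 26]);
translate([331, 410, 383]) cube([890, 262, 26]);
translate([331, 410, 766]) cube([890, 262, 26]);


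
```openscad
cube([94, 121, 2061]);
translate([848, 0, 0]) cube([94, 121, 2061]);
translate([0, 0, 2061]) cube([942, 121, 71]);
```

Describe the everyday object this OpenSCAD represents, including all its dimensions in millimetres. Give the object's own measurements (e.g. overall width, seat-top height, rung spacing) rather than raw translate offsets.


A door frame. The clear opening is 754 mm wide and 2061 mm high. Two 94 mm wide jambs, 121 mm deep, stand either side of the opening from the floor to the top of the opening. A 71 mm thick head sits across the top of both jambs, spanning the full outside width of the frame.


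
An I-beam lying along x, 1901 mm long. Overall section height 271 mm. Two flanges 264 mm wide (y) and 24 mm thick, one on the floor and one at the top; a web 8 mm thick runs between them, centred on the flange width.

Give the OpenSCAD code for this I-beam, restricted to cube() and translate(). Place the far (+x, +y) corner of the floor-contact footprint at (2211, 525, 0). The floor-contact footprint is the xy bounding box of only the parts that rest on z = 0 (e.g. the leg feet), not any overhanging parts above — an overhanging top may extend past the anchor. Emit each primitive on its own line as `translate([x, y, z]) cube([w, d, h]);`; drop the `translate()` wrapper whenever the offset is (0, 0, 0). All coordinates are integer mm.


translate([310, 261, 0]) cube([1901, 264, 24]);
translate([310, 389, 24]) cube([1901, 8, 223]);
translate([310, 261, 247]) cube([1901, 264, 24]);


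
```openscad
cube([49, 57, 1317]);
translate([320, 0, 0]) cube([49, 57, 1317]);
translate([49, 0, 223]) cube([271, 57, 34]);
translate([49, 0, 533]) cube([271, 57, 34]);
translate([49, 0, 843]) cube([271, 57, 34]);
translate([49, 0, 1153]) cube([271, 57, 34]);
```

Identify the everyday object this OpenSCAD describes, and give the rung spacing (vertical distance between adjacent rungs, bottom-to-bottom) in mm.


A ladder. The rung spacing is 310 mm.

Two tall 49×57 posts with 4 short bars between them — a ladder. Adjacent rungs sit at z = 223 and z = 533, so the spacing is 533 − 223 = 310 mm.


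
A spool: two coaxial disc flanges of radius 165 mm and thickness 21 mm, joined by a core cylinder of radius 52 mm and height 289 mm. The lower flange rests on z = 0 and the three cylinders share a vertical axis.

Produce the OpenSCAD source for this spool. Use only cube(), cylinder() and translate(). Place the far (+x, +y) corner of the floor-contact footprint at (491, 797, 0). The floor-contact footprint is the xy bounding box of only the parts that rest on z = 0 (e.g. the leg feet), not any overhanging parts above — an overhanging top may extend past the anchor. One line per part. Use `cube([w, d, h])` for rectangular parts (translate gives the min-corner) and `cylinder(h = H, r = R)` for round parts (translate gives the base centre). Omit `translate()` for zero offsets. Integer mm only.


translate([326, 632, 0]) cylinder(h = 21, r = 165);
translate([326, 632, 21]) cylinder(h = 289, r = 52);
translate([326, 632, 310]) cylinder(h = 21, r = 165);


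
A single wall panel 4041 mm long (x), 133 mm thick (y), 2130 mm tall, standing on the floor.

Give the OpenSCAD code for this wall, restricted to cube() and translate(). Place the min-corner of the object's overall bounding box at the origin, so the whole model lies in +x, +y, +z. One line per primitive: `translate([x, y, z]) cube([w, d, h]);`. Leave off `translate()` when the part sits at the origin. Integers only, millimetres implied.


cube([4041, 133, 2130]);


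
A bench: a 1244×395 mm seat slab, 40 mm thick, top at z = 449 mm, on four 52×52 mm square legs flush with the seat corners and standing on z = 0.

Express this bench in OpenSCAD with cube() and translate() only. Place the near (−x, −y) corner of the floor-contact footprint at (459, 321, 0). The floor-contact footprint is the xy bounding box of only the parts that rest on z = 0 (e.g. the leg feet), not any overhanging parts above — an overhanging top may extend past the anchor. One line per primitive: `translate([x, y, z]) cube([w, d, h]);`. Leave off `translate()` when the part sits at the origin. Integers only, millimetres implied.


// leg_h = 449 − 40 = 409
translate([459, 321, 409]) cube([1244, 395, 40]);
translate([459, 321, 0]) cube([52, 52, 409]);
translate([459, 664, 0]) cube([52, 52, 409]);
translate([1651, 321, 0]) cube([52, 52, 409]);
translate([1651, 664, 0]) cube([52, 52, 409]);


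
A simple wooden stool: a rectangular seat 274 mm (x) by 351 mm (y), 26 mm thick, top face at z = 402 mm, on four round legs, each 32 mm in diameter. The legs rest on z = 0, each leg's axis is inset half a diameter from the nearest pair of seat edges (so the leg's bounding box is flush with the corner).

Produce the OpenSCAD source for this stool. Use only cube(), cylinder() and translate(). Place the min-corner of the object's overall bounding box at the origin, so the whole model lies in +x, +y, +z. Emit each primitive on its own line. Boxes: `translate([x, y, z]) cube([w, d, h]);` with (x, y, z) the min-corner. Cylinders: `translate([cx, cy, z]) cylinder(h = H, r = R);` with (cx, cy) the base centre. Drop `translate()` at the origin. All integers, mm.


translate([0, 0, 376]) cube([274, 351, 26]);
translate([16, 16, 0]) cylinder(h = 376, r = 16);
translate([258, 16, 0]) cylinder(h = 376, r = 16);
translate([16, 335, 0]) cylinder(h = 376, r = 16);
translate([258, 335, 0]) cylinder(h = 376, r = 16);


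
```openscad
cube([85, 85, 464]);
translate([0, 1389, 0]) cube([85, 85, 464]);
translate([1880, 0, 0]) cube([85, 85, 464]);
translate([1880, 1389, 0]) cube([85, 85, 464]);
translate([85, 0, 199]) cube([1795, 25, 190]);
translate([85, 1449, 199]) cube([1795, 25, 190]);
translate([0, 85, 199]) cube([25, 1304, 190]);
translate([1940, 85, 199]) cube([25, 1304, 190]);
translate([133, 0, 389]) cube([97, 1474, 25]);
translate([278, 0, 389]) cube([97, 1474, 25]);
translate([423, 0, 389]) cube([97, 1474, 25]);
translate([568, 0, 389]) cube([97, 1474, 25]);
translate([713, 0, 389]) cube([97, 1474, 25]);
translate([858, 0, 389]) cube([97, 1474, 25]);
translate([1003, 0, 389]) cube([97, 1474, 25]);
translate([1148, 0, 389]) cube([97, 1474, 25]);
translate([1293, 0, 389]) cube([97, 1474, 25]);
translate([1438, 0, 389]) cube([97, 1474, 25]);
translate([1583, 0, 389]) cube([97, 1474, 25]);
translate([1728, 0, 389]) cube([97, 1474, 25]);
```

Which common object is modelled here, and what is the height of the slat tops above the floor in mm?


A bed frame. The slat-top height is 414 mm.

Four posts, four rails, and a row of slats — a bed frame. Slats sit on the rails at z = 199 + 190 = 389; with slat thickness 25, the top is 414 mm.


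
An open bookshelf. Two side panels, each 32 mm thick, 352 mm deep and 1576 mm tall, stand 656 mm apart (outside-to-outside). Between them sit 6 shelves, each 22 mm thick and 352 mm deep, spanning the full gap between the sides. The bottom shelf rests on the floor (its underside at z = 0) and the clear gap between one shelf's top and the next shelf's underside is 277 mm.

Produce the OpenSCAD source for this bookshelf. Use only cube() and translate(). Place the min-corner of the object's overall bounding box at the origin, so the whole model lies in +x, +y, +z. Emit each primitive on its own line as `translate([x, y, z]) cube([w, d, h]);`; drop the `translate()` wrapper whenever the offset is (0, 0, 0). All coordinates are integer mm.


cube([32, 352, 1576]);
translate([624, 0, 0]) cube([32, 352, 1576]);
translate([32, 0, 0]) cube([592, 352, 22]);
translate([32, 0, 299]) cube([592, 352, 22]);
translate([32, 0, 598]) cube([592, 352, 22]);
translate([32, 0, 897]) cube([592, 352, 22]);
translate([32, 0, 1196]) cube([592, 352, 22]);
translate([32, 0, 1495]) cube([592, 352, 22]);


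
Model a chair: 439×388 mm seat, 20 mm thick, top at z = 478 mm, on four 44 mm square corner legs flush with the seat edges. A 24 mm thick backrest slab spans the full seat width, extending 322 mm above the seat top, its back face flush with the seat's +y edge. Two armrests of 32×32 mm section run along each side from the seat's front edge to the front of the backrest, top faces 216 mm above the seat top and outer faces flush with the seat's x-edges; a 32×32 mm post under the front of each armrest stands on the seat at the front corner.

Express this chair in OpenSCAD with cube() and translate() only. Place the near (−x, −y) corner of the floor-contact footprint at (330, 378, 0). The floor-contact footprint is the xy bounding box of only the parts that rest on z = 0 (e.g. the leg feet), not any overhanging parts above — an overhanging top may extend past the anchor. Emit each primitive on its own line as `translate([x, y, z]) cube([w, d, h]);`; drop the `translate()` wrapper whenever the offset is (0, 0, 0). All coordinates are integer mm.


// leg_h = 478 - 20 = 458
// arm post h = 216 - 32 = 184
translate([330, 378, 458]) cube([439, 388, 20]);
translate([330, 378, 0]) cube([44, 44, 458]);
translate([725, 378, 0]) cube([44, 44, 458]);
translate([330, 722, 0]) cube([44, 44, 458]);
translate([725, 722, 0]) cube([44, 44, 458]);
translate([330, 742, 478]) cube([439, 24, 322]);
translate([330, 378, 662]) cube([32, 364, 32]);
translate([737, 378, 662]) cube([32, 364, 32]);
translate([330, 378, 478]) cube([32, 32, 184]);
translate([737, 378, 478]) cube([32, 32, 184]);


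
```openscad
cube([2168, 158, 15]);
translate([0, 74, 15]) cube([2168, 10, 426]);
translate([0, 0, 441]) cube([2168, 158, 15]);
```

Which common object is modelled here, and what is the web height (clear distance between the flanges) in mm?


An I-beam. The web height is 426 mm.

Two wide flanges with a thin centred web — an I-beam. Overall 456 mm minus two 15 mm flanges gives a web of 456 − 2·15 = 426 mm.


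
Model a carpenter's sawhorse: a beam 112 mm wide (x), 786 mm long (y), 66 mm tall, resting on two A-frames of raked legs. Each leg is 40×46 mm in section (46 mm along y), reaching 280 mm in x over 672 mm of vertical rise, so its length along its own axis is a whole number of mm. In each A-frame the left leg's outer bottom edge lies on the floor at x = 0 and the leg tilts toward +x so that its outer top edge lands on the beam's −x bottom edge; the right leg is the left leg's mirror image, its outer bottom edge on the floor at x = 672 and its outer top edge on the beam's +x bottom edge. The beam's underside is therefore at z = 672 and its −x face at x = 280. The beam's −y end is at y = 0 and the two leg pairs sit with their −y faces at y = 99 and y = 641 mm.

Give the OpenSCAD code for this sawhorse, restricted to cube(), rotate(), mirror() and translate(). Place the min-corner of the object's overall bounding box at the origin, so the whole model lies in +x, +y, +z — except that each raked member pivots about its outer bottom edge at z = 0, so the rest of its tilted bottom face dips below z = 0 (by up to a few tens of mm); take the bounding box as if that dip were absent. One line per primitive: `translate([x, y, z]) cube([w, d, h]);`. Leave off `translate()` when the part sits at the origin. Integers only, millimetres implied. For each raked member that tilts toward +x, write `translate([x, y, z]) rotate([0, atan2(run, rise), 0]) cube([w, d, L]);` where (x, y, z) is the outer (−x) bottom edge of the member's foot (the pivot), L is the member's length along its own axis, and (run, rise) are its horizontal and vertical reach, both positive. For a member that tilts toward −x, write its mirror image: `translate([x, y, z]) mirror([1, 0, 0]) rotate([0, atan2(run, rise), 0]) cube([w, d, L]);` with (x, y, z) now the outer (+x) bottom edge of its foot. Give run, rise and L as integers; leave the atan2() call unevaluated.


translate([280, 0, 672]) cube([112, 786, 66]);
translate([0, 99, 0]) rotate([0, atan2(280, 672), 0]) cube([40, 46, 728]);
translate([672, 99, 0]) mirror([1, 0, 0]) rotate([0, atan2(280, 672), 0]) cube([40, 46, 728]);
translate([0, 641, 0]) rotate([0, atan2(280, 672), 0]) cube([40, 46, 728]);
translate([672, 641, 0]) mirror([1, 0, 0]) rotate([0, atan2(280, 672), 0]) cube([40, 46, 728]);


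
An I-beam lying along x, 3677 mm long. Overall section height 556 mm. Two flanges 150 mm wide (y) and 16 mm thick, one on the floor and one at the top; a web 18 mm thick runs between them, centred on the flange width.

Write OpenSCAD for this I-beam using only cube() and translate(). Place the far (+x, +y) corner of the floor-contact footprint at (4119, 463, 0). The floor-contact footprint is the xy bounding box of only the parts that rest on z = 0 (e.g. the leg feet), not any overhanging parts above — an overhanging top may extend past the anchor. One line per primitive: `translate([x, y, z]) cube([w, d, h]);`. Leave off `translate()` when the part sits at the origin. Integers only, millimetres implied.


translate([442, 313, 0]) cube([3677, 150, 16]);
translate([442, 379, 16]) cube([3677, 18, 524]);
translate([442, 313, 540]) cube([3677, 150, 16]);


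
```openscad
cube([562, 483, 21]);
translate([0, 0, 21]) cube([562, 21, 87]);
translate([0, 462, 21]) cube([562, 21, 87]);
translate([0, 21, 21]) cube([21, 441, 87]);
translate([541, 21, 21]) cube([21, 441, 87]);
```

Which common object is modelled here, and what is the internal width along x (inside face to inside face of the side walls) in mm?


An open box. The internal width is 520 mm.

A 562×483 base slab with four walls standing on it — an open box. The base is 562 mm wide and the walls are 21 mm thick, so the internal width is 562 − 2 × 21 = 520 mm.


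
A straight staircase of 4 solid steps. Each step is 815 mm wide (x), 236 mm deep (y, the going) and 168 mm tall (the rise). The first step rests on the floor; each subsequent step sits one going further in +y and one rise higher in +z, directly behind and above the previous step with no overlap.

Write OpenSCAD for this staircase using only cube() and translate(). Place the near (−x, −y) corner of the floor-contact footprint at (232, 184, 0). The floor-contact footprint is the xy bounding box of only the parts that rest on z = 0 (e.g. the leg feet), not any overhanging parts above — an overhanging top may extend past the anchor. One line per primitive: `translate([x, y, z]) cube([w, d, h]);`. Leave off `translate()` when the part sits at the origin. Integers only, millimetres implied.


translate([232, 184, 0]) cube([815, 236, 168]);
translate([232, 420, 168]) cube([815, 236, 168]);
translate([232, 656, 336]) cube([815, 236, 168]);
translate([232, 892, 504]) cube([815, 236, 168]);
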